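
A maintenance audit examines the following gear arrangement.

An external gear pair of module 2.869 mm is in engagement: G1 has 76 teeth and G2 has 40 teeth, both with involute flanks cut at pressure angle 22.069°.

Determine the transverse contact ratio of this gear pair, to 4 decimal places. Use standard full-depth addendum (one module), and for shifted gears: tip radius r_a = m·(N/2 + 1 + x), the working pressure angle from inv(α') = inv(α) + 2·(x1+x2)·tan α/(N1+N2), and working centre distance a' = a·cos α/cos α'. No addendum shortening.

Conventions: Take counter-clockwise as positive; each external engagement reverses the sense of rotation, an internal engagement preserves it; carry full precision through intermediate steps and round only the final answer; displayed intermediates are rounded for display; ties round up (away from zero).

1.6621

class = single-mesh tooth geometry [involute pair 76T × 40T, m = 2.869]
base radii: r_b1 = 101.034182, r_b2 = 53.175885
tip radii: r_a1 = 111.891000, r_a2 = 60.249000
no profile shift: α' = α, a' = a
action lengths: √(r_a1²−r_b1²) = 48.080037, √(r_a2²−r_b2²) = 28.324322
base pitch p_b = π·m·cos α = 8.352849
CR = (48.080037 + 28.324322 − 166.402000·sin 22.06900°)/8.352849 = 1.662106
contact ratio ≈ 1.6621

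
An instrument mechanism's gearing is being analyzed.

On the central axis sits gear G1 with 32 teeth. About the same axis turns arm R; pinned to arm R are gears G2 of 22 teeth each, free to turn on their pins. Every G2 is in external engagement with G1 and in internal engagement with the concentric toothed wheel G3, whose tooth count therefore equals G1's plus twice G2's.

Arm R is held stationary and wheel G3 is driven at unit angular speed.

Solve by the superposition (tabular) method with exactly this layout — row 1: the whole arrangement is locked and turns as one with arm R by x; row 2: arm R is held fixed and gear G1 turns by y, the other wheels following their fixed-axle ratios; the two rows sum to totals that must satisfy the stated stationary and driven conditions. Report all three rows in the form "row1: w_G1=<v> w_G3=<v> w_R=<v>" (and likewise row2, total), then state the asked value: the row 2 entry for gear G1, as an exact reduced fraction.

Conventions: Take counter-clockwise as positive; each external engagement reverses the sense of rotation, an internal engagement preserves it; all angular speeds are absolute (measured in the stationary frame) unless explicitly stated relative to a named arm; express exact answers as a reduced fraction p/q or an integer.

row1: w_G1=0 w_G3=0 w_R=0
row2: w_G1=-19/8 w_G3=1 w_R=0
total: w_G1=-19/8 w_G3=1 w_R=0
asked value: -19/8

planetary set (32T centre, 22T on arm, 76T internal) — Willis relation
superposition row 1 [locked train]: every member turns x
row 2 (arm held, sun turns y): ω_ring = −(32/76)·y, ω_arm = 0
boundary: total ω_arm = x = 0 and total ω_ring = x − (32/76)·y = 1  ⇒  y = -19/8, x = 0
row 2 ring = −(32/76)·(-19/8) = 1
totals (row 1 + row 2): sun 0 + (-19/8) = -19/8, ring 0 + 1 = 1, arm 0 + 0 = 0
asked cell (row2, sun) = -19/8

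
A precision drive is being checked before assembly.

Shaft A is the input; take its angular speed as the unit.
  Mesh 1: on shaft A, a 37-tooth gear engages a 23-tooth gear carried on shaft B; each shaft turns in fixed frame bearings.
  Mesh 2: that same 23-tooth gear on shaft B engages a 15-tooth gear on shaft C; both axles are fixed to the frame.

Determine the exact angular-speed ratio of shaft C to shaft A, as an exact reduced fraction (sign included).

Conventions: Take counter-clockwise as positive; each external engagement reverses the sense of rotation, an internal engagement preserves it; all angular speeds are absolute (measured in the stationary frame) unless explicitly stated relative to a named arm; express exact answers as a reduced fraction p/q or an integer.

class = fixed-axis compound train [2 meshes; 2 ratios multiply, 2 sense flips]
mesh 1 [37T→23T]: running ratio 37/23, sense −
mesh 2 [23T→15T]: running ratio 37/15, sense +
ω_out/ω_in = 37/15

37/15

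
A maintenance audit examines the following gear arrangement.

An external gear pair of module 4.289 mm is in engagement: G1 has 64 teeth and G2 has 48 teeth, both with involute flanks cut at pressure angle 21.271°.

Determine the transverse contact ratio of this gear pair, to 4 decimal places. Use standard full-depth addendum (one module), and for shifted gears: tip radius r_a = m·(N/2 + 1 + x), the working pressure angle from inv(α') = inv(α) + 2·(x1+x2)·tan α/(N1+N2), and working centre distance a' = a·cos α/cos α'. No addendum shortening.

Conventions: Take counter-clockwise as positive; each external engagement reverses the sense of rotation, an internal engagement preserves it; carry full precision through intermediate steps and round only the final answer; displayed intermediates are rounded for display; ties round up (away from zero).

1.7045

recognized (one external pair, fixed centres): single-mesh tooth geometry, m = 4.289, N1 = 64, N2 = 48
base radii: r_b1 = 127.897975, r_b2 = 95.923482
tip radii: r_a1 = 141.537000, r_a2 = 107.225000
no profile shift: α' = α, a' = a
action lengths: √(r_a1²−r_b1²) = 60.620378, √(r_a2²−r_b2²) = 47.915408
base pitch p_b = π·m·cos α = 12.556354
CR = (60.620378 + 47.915408 − 240.184000·sin 21.27100°)/12.556354 = 1.704470
contact ratio ≈ 1.7045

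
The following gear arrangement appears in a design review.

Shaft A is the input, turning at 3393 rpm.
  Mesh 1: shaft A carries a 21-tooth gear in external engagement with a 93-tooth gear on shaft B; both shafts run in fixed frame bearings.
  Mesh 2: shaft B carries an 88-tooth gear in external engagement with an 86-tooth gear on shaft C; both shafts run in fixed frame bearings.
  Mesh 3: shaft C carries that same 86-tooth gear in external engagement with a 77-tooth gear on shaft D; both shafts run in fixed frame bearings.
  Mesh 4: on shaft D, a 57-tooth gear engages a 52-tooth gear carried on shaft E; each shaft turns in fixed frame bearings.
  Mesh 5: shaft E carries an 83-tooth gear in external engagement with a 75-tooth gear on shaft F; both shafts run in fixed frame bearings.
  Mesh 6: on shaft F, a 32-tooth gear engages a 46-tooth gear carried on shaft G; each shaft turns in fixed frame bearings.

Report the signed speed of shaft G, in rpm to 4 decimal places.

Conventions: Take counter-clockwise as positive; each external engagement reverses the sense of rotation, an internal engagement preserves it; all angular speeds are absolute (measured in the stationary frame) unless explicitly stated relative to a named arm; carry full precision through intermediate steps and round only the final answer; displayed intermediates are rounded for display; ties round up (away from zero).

+738.9119 rpm

recognized (7 fixed axles, 6 meshes): fixed-axis compound train
mesh 1 [21T→93T]: ω = 3393.0000×21/93 = 766.1613 rpm, sense flips to −
mesh 2 [88T→86T]: ω = 766.1613×88/86 = 783.9790 rpm, sense flips to +
mesh 3 [86T→77T]: ω = 783.9790×86/77 = 875.6129 rpm, sense flips to −
mesh 4 [57T→52T]: ω = 875.6129×57/52 = 959.8065 rpm, sense flips to +
mesh 5 [83T→75T]: ω = 959.8065×83/75 = 1062.1858 rpm, sense flips to −
mesh 6 [32T→46T]: ω = 1062.1858×32/46 = 738.9119 rpm, sense flips to +
signed output speed = +738.9119 rpm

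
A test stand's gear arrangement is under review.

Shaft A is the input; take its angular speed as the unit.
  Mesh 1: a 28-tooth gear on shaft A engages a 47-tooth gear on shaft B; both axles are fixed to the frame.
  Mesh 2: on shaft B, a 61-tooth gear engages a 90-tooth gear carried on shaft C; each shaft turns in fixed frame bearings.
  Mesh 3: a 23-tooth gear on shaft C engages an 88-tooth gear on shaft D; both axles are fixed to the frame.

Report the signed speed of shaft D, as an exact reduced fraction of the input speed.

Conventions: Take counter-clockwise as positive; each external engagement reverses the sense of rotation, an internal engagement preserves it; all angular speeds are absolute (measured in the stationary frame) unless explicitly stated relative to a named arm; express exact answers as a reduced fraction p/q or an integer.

3-mesh fixed-axis compound train (all bearings frame-fixed)
mesh 1 [28T→47T]: |ω|/ω_in = 1×28/47 = 28/47, sense flips to −
mesh 2 [61T→90T]: |ω|/ω_in = (28/47)×61/90 = 854/2115, sense flips to +
mesh 3 [23T→88T]: |ω|/ω_in = (854/2115)×23/88 = 9821/93060, sense flips to −
signed output speed (× input speed) = -9821/93060

-9821/93060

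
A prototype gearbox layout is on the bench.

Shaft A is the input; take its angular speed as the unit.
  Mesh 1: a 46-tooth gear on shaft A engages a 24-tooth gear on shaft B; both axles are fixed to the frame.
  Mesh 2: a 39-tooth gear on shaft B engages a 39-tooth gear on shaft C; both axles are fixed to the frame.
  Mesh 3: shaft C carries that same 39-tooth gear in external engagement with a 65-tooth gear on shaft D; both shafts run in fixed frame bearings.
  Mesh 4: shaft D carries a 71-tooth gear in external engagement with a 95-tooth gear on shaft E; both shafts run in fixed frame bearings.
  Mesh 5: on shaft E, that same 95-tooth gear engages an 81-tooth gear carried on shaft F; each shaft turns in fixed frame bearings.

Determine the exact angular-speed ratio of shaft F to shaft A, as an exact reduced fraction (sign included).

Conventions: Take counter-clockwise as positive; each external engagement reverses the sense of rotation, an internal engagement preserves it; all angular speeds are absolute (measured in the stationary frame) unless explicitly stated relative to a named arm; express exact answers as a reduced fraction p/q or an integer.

-1633/1620

class = fixed-axis compound train [5 meshes; 5 ratios multiply, 5 sense flips]
mesh 1 [46T→24T]: running ratio 23/12, sense −
mesh 2 [39T→39T]: running ratio 23/12, sense +
mesh 3 [39T→65T]: running ratio 23/20, sense −
mesh 4 [71T→95T]: running ratio 1633/1900, sense +
mesh 5 [95T→81T]: running ratio 1633/1620, sense −
ω_out/ω_in = -1633/1620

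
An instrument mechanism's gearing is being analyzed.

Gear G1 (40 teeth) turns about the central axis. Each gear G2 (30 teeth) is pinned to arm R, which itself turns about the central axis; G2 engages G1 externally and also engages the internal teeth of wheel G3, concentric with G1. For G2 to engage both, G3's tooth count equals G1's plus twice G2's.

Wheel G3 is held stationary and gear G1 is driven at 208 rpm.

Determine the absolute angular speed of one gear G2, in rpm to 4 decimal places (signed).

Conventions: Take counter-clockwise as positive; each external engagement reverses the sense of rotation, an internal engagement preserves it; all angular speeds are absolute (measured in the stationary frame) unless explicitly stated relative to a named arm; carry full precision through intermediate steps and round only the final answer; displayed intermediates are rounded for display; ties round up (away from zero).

planetary set (40T centre, 30T on arm, 100T internal) — Willis relation
normalise by the input: solve with ω_sun = 1, then scale by 208 rpm
ring teeth: 40 + 2·30 = 100
40(ω_sun−ω_arm) = −100(ω_ring−ω_arm),  ω_ring = 0, ω_sun = 1
40(1−ω_arm) = −100(0−ω_arm)  ⇒  140·ω_arm = 40  ⇒  ω_arm = 2/7
sun–planet mesh: 40·(1−2/7) = −30·(ω_p−ω_arm)  ⇒  ω_p−ω_arm = -20/21
ω_p = 2/7 − 20/21 = -2/3
scale: ω_p = -2/3 × 208 rpm = -138.6667 rpm

-138.6667 rpm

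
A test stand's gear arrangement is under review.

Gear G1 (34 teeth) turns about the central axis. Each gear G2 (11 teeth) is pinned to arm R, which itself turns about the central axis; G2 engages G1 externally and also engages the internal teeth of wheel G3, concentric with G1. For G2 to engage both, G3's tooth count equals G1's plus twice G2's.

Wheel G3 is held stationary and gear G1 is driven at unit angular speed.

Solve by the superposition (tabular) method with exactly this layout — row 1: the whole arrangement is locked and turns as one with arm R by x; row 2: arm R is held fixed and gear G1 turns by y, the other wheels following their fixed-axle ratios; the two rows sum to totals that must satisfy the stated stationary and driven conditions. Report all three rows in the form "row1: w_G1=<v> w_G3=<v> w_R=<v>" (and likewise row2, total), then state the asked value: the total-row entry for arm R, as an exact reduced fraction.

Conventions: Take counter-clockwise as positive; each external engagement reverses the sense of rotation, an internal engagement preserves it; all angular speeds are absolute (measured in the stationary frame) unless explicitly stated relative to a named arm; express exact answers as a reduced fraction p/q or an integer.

row1: w_G1=17/45 w_G3=17/45 w_R=17/45
row2: w_G1=28/45 w_G3=-17/45 w_R=0
total: w_G1=1 w_G3=0 w_R=17/45
asked value: 17/45

class = planetary set [G3 = 34+2·11 = 56; Willis about the carrier]
row 1: whole set turns with the arm by x
row 2 — arm fixed, fixed-axis ratios: sun y, ring −(34/56)·y, arm 0
boundary: total ω_ring = x − (34/56)·y = 0 and total ω_sun = x + y = 1  ⇒  y = 28/45, x = 17/45
row 2 ring = −(34/56)·28/45 = -17/45
totals (row 1 + row 2): sun 17/45 + 28/45 = 1, ring 17/45 + (-17/45) = 0, arm 17/45 + 0 = 17/45
asked cell (total, arm) = 17/45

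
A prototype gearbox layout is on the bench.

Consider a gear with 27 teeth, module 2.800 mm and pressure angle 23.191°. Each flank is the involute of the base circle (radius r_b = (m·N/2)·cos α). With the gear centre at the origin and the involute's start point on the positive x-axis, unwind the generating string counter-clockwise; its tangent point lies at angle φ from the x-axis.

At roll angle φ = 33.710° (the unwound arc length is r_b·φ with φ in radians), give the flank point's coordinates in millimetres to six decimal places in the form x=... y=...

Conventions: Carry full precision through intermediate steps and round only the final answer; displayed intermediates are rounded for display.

topology: single-mesh involute geometry — m = 2.800, N = 27
pitch radius r_p = m·N/2 = 2.800·27/2 = 37.800000
base radius r_b = r_p·cos α = 37.800000·cos 23.191° = 34.745654
roll angle φ = 33.710° = 0.58835049 rad
x = r_b·(cos φ + φ·sin φ) = 40.248869
y = r_b·(sin φ − φ·cos φ) = 2.278133

x=40.248869 y=2.278133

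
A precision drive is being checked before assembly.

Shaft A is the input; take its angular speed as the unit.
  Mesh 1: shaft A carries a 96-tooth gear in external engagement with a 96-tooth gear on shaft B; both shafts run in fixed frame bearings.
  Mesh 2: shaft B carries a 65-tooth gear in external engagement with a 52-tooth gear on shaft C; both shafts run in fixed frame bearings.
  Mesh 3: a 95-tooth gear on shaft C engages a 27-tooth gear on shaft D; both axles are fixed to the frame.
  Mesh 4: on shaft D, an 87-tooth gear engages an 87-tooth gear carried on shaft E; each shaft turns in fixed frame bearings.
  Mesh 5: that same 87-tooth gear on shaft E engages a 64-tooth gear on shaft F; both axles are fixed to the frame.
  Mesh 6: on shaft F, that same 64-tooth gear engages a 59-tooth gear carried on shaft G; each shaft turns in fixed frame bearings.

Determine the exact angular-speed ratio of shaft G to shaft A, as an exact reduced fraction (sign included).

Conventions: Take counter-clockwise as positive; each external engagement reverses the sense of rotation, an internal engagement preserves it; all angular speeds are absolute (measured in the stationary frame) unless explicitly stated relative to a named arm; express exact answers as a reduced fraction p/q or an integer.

class = fixed-axis compound train [6 meshes; 6 ratios multiply, 6 sense flips]
mesh 1 [96T→96T]: running ratio 1, sense −
mesh 2 [65T→52T]: running ratio 5/4, sense +
mesh 3 [95T→27T]: running ratio 475/108, sense −
mesh 4 [87T→87T]: running ratio 475/108, sense +
mesh 5 [87T→64T]: running ratio 13775/2304, sense −
mesh 6 [64T→59T]: running ratio 13775/2124, sense +
ω_out/ω_in = 13775/2124

13775/2124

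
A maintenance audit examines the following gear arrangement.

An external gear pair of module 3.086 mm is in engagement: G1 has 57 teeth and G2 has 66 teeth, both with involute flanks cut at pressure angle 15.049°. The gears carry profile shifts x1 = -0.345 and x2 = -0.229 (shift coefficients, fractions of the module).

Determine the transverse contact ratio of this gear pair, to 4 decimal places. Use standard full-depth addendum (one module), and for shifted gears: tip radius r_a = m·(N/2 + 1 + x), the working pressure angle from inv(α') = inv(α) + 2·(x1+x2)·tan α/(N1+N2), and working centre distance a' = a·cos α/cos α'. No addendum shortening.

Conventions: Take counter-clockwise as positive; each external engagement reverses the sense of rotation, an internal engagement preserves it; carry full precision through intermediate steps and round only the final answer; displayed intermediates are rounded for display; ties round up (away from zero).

single-mesh involute tooth geometry (57T engaging 66T at module 3.086)
base radii: r_b1 = 84.934644, r_b2 = 98.345377
tip radii: r_a1 = 89.972330, r_a2 = 104.217306
inv(α') = inv(15.049°) + 2·(-0.345-0.229)·tan α/(57+66) = 0.00370200  ⇒  α' = 12.69896°
a' = a·cos α / cos α' = 189.7890·cos 15.049°/cos 12.69896° = 187.875740
action lengths: √(r_a1²−r_b1²) = 29.683774, √(r_a2²−r_b2²) = 34.488167
base pitch p_b = π·m·cos α = 9.362458
CR = (29.683774 + 34.488167 − 187.875740·sin 12.69896°)/9.362458 = 2.442893
contact ratio ≈ 2.4429

2.4429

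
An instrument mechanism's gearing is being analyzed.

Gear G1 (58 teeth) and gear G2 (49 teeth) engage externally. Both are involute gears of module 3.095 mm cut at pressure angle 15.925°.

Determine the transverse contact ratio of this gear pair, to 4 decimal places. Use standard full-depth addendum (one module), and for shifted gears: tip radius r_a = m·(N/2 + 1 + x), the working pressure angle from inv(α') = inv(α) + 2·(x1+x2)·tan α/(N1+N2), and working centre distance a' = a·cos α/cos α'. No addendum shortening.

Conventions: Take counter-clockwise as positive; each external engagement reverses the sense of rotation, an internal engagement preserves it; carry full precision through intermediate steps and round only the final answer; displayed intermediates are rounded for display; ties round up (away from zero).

class = single-mesh tooth geometry [involute pair 58T × 49T, m = 3.095]
base radii: r_b1 = 86.310354, r_b2 = 72.917368
tip radii: r_a1 = 92.850000, r_a2 = 78.922500
no profile shift: α' = α, a' = a
action lengths: √(r_a1²−r_b1²) = 34.229305, √(r_a2²−r_b2²) = 30.196332
base pitch p_b = π·m·cos α = 9.350068
CR = (34.229305 + 30.196332 − 165.582500·sin 15.92500°)/9.350068 = 2.031355
contact ratio ≈ 2.0314

2.0314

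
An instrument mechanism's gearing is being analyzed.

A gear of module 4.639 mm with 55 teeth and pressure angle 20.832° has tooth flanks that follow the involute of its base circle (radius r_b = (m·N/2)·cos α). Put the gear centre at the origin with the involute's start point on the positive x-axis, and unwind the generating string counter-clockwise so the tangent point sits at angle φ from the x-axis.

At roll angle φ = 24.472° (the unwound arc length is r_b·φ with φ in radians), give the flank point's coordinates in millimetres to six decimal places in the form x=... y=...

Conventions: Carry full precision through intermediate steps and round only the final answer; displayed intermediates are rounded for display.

x=129.617468 y=3.040683

recognized (one wheel, involute flank): single-mesh tooth geometry, m = 4.639, N = 55
pitch radius r_p = m·N/2 = 4.639·55/2 = 127.572500
base radius r_b = r_p·cos α = 127.572500·cos 20.832° = 119.232729
roll angle φ = 24.472° = 0.42711697 rad
x = r_b·(cos φ + φ·sin φ) = 129.617468
y = r_b·(sin φ − φ·cos φ) = 3.040683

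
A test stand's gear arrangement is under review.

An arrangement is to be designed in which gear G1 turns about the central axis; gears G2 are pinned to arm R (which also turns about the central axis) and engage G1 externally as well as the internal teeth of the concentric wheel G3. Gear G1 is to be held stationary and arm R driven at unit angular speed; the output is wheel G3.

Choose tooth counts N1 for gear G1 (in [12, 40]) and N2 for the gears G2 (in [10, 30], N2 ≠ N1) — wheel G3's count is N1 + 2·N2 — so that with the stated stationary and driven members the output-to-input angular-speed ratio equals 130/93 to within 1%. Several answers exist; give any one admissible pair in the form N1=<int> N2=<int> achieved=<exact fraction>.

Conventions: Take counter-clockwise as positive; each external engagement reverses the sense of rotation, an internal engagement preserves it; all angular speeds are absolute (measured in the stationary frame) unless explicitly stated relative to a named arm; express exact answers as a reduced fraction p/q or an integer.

design class (target 130/93): planetary set
Willis with ω_sun = 0: ω_ring/ω_arm = (N1+N3)/N3; set equal to 130/93  ⇒  N3/N1 = 1/(130/93 − 1) = 93/37
N3 = N1 + 2·N2  ⇒  N2/N1 = (N3/N1 − 1)/2 = (93/37 − 1)/2 = 28/37
smallest multiple with N1 ≥ 12 and N2 ≥ 10: k = 1  ⇒  N1 = 1·37 = 37, N2 = 1·28 = 28 (N1 ≤ 40, N2 ≤ 30, N2 ≠ N1 ✓), N3 = 37 + 2·28 = 93
check: (N1+N3)/N3 with N1 = 37, N3 = 93 gives 130/93; |achieved − target| = 0 ≤ 13/930 ✓

N1=37 N2=28 achieved=130/93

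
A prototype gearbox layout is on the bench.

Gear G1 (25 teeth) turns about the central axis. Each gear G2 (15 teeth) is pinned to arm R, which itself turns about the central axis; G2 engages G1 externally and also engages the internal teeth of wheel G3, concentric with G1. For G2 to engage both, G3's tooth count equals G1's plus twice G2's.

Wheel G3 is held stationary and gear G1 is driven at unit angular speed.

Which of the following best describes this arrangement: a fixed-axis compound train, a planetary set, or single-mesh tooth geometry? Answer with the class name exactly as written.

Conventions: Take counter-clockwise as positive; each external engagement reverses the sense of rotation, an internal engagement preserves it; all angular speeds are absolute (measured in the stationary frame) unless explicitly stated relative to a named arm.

recognized (axles ride arm R): planetary set, 25/15/55 teeth
classification: planetary set

planetary set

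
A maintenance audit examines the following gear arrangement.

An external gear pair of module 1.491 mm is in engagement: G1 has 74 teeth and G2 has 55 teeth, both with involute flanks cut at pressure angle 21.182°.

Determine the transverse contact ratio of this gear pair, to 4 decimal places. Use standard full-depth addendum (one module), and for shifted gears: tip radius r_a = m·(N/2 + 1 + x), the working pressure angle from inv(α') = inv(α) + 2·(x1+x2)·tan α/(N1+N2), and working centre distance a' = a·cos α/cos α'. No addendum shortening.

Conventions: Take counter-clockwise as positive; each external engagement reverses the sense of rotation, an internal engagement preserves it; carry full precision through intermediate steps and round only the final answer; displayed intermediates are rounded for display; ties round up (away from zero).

1.7282

single-mesh involute tooth geometry (74T engaging 55T at module 1.491)
base radii: r_b1 = 51.439772, r_b2 = 38.232263
tip radii: r_a1 = 56.658000, r_a2 = 42.493500
no profile shift: α' = α, a' = a
action lengths: √(r_a1²−r_b1²) = 23.750344, √(r_a2²−r_b2²) = 18.547011
base pitch p_b = π·m·cos α = 4.367644
CR = (23.750344 + 18.547011 − 96.169500·sin 21.18200°)/4.367644 = 1.728225
contact ratio ≈ 1.7282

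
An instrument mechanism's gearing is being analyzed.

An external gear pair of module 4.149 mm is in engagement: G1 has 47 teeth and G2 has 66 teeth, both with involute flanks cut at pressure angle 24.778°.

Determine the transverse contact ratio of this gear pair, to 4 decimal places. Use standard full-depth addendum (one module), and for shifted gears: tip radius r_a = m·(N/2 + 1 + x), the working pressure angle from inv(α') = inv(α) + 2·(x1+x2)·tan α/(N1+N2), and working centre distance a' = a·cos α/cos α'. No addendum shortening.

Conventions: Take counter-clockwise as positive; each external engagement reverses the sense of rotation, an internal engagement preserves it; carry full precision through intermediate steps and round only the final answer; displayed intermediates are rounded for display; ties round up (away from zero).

1.5543

class = single-mesh tooth geometry [involute pair 47T × 66T, m = 4.149]
base radii: r_b1 = 88.525363, r_b2 = 124.312211
tip radii: r_a1 = 101.650500, r_a2 = 141.066000
no profile shift: α' = α, a' = a
action lengths: √(r_a1²−r_b1²) = 49.960828, √(r_a2²−r_b2²) = 66.679010
base pitch p_b = π·m·cos α = 11.834495
CR = (49.960828 + 66.679010 − 234.418500·sin 24.77800°)/11.834495 = 1.554289
contact ratio ≈ 1.5543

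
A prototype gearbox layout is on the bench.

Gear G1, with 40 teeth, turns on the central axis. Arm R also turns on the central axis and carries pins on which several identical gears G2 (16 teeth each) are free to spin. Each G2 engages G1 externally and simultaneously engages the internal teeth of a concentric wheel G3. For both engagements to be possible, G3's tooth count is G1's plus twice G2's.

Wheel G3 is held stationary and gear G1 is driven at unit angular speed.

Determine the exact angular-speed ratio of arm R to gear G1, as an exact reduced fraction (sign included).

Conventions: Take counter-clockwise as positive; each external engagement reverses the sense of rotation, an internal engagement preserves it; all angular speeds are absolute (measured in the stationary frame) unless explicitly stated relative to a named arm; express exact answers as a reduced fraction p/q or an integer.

5/14

topology: planetary set — G1 40T / G2 16T / G3 72T, arm = carrier (Willis)
ring teeth: 40 + 2·16 = 72
40(ω_sun−ω_arm) = −72(ω_ring−ω_arm),  ω_ring = 0, ω_sun = 1
40(1−ω_arm) = −72(0−ω_arm)  ⇒  112·ω_arm = 40  ⇒  ω_arm = 5/14
ω_out/ω_in = 5/14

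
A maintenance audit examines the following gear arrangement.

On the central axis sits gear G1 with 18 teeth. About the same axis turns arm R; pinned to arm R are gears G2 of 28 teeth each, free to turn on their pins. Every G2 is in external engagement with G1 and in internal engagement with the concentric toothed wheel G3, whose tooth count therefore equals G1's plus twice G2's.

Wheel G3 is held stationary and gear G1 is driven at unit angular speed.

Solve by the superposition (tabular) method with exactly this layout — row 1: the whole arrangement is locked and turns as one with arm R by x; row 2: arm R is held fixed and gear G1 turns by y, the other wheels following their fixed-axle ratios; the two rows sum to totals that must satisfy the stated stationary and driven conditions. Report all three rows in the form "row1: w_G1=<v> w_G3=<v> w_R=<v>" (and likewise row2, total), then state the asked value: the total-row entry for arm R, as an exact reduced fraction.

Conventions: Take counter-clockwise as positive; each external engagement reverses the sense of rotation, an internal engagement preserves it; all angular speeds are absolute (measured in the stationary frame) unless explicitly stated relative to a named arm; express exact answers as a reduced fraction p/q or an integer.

planetary set (18T centre, 28T on arm, 74T internal) — Willis relation
row 1 — lock + rotate with arm: ω_sun = ω_ring = ω_arm = x
row 2 — arm fixed, fixed-axis ratios: sun y, ring −(18/74)·y, arm 0
boundary: total ω_ring = x − (18/74)·y = 0 and total ω_sun = x + y = 1  ⇒  y = 37/46, x = 9/46
row 2 ring = −(18/74)·37/46 = -9/46
totals (row 1 + row 2): sun 9/46 + 37/46 = 1, ring 9/46 + (-9/46) = 0, arm 9/46 + 0 = 9/46
asked cell (total, arm) = 9/46

row1: w_G1=9/46 w_G3=9/46 w_R=9/46
row2: w_G1=37/46 w_G3=-9/46 w_R=0
total: w_G1=1 w_G3=0 w_R=9/46
asked value: 9/46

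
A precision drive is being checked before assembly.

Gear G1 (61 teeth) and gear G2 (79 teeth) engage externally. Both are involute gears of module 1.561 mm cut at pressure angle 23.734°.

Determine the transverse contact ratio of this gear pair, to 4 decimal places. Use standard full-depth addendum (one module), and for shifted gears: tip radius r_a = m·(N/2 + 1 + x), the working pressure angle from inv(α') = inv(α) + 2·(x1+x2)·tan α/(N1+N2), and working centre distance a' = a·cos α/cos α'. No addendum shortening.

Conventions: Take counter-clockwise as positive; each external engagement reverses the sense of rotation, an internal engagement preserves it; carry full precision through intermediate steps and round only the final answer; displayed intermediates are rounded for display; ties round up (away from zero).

1.6174

single-mesh involute tooth geometry (61T engaging 79T at module 1.561)
base radii: r_b1 = 43.583790, r_b2 = 56.444581
tip radii: r_a1 = 49.171500, r_a2 = 63.220500
no profile shift: α' = α, a' = a
action lengths: √(r_a1²−r_b1²) = 22.765976, √(r_a2²−r_b2²) = 28.475269
base pitch p_b = π·m·cos α = 4.489263
CR = (22.765976 + 28.475269 − 109.270000·sin 23.73400°)/4.489263 = 1.617425
contact ratio ≈ 1.6174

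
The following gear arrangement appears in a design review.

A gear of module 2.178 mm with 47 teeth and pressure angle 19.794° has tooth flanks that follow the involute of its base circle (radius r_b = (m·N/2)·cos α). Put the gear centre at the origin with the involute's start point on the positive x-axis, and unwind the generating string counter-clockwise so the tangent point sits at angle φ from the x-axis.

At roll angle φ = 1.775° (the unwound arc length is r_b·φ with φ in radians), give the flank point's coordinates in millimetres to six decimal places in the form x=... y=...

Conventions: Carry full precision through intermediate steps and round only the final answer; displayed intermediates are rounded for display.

topology: single-mesh involute geometry — m = 2.178, N = 47
pitch radius r_p = m·N/2 = 2.178·47/2 = 51.183000
base radius r_b = r_p·cos α = 51.183000·cos 19.794° = 48.158916
roll angle φ = 1.775° = 0.03097959 rad
x = r_b·(cos φ + φ·sin φ) = 48.182020
y = r_b·(sin φ − φ·cos φ) = 0.000477

x=48.182020 y=0.000477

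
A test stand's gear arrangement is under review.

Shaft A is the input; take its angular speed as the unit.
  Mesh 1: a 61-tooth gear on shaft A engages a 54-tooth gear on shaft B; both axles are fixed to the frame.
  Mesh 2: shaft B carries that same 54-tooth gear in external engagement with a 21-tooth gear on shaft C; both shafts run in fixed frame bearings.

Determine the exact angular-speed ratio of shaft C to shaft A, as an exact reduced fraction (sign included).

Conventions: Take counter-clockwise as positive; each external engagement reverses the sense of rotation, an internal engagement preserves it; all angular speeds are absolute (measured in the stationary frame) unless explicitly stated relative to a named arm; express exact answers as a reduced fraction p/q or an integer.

61/21

class = fixed-axis compound train [2 meshes; 2 ratios multiply, 2 sense flips]
mesh 1 [61T→54T]: running ratio 61/54, sense −
mesh 2 [54T→21T]: running ratio 61/21, sense +
ω_out/ω_in = 61/21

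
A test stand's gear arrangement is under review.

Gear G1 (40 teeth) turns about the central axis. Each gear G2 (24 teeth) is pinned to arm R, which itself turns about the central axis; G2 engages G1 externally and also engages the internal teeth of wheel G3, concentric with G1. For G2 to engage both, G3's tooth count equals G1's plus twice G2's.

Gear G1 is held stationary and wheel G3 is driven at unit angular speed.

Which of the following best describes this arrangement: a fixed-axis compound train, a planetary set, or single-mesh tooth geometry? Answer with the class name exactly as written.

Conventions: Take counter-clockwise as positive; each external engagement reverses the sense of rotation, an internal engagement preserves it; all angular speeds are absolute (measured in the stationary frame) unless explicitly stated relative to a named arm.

planetary set

topology: planetary set — G1 40T / G2 24T / G3 88T, arm = carrier (Willis)
classification: planetary set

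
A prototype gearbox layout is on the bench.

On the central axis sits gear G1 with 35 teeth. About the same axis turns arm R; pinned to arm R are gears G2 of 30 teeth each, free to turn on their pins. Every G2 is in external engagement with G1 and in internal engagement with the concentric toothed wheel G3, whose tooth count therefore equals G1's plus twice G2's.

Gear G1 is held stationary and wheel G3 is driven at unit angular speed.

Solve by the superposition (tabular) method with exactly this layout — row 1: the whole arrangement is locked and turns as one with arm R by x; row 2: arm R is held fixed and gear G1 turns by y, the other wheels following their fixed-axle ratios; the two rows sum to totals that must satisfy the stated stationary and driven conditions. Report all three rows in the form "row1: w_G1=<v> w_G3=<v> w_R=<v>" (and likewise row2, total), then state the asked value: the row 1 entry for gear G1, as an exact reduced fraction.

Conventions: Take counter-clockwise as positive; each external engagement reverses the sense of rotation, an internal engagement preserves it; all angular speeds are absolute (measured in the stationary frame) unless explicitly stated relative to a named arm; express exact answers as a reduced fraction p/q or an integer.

row1: w_G1=19/26 w_G3=19/26 w_R=19/26
row2: w_G1=-19/26 w_G3=7/26 w_R=0
total: w_G1=0 w_G3=1 w_R=19/26
asked value: 19/26

class = planetary set [G3 = 35+2·30 = 95; Willis about the carrier]
row 1: whole set turns with the arm by x
row 2: sun turns y, ring = −(35/95)·y, arm 0
boundary: total ω_sun = x + y = 0 and total ω_ring = x − (35/95)·y = 1  ⇒  y = -19/26, x = 19/26
row 2 ring = −(35/95)·(-19/26) = 7/26
totals (row 1 + row 2): sun 19/26 + (-19/26) = 0, ring 19/26 + 7/26 = 1, arm 19/26 + 0 = 19/26
asked cell (row1, sun) = 19/26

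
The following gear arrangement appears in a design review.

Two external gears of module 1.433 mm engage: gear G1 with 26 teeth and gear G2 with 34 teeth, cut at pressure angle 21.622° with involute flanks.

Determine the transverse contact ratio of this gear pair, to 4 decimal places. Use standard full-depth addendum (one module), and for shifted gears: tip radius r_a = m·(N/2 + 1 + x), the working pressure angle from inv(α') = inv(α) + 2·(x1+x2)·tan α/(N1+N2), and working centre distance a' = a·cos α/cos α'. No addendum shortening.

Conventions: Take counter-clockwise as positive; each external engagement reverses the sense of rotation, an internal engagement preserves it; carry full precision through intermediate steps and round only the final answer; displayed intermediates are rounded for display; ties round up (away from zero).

single-mesh involute tooth geometry (26T engaging 34T at module 1.433)
base radii: r_b1 = 17.318172, r_b2 = 22.646840
tip radii: r_a1 = 20.062000, r_a2 = 25.794000
no profile shift: α' = α, a' = a
action lengths: √(r_a1²−r_b1²) = 10.127427, √(r_a2²−r_b2²) = 12.347108
base pitch p_b = π·m·cos α = 4.185126
CR = (10.127427 + 12.347108 − 42.990000·sin 21.62200°)/4.185126 = 1.585021
contact ratio ≈ 1.5850

1.5850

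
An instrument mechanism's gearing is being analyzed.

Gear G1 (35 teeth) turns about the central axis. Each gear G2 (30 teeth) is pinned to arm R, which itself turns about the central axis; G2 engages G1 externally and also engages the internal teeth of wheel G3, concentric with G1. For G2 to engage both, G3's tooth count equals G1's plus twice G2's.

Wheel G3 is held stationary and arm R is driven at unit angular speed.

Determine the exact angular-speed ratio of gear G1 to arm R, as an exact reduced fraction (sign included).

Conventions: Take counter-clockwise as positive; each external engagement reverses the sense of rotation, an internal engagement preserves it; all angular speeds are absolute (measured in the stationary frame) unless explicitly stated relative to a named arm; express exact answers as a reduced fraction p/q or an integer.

26/7

topology: planetary set — G1 35T / G2 30T / G3 95T, arm = carrier (Willis)
ring teeth: 35 + 2·30 = 95
35(ω_sun−ω_arm) = −95(ω_ring−ω_arm),  ω_ring = 0, ω_arm = 1
ω_sun = 1 − (95/35)(0−1) = 26/7
ω_out/ω_in = 26/7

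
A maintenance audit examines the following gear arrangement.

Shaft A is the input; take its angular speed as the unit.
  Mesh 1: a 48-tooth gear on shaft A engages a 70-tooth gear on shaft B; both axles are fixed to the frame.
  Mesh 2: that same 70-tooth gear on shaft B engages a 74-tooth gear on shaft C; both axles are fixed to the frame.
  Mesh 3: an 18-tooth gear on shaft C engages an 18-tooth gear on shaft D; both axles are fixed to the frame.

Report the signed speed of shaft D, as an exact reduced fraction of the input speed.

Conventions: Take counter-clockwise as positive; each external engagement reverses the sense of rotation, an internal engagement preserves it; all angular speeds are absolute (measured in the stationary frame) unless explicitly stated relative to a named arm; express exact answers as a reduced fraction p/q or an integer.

-24/37

3-mesh fixed-axis compound train (all bearings frame-fixed)
mesh 1 [48T→70T]: |ω|/ω_in = 1×48/70 = 24/35, sense flips to −
mesh 2 [70T→74T]: |ω|/ω_in = (24/35)×70/74 = 24/37, sense flips to +
mesh 3 [18T→18T]: |ω|/ω_in = (24/37)×18/18 = 24/37, sense flips to −
signed output speed (× input speed) = -24/37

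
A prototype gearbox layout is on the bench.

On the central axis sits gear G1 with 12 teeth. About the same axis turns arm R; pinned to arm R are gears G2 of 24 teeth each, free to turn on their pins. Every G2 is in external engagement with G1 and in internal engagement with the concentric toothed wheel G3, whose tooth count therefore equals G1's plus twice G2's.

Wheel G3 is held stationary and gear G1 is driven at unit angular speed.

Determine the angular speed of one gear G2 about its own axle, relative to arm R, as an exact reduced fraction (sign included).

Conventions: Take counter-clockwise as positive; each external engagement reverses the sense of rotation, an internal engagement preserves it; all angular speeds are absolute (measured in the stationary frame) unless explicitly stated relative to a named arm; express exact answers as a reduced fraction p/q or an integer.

topology: planetary set — G1 12T / G2 24T / G3 60T, arm = carrier (Willis)
ring teeth: 12 + 2·24 = 60
12(ω_sun−ω_arm) = −60(ω_ring−ω_arm),  ω_ring = 0, ω_sun = 1
12(1−ω_arm) = −60(0−ω_arm)  ⇒  72·ω_arm = 12  ⇒  ω_arm = 1/6
sun–planet mesh: 12·(1−1/6) = −24·(ω_p−ω_arm)  ⇒  ω_p−ω_arm = -5/12
exact speed ratio = -5/12

-5/12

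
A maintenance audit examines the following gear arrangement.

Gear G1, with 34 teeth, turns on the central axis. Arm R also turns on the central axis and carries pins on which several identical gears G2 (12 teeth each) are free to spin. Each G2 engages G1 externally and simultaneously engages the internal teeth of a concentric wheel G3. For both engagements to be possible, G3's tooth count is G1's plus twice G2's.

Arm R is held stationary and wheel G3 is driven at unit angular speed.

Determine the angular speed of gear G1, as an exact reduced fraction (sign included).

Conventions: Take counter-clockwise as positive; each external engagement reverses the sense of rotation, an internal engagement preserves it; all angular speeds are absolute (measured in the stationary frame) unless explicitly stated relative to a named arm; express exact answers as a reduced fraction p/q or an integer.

class = planetary set [G3 = 34+2·12 = 58; Willis about the carrier]
ring teeth: 34 + 2·12 = 58
34(ω_sun−ω_arm) = −58(ω_ring−ω_arm),  ω_arm = 0, ω_ring = 1
ω_sun = 0 − (58/34)(1−0) = -29/17
exact speed ratio = -29/17

-29/17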